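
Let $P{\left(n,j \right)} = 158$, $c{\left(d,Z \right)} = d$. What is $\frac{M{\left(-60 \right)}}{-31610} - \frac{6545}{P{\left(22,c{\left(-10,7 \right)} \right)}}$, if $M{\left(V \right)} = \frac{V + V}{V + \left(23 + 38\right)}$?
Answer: $- \frac{20686849}{499438} \approx -41.42$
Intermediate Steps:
$M{\left(V \right)} = \frac{2 V}{61 + V}$ ($M{\left(V \right)} = \frac{2 V}{V + 61} = \frac{2 V}{61 + V}$)
$\frac{M{\left(-60 \right)}}{-31610} - \frac{6545}{P{\left(22,c{\left(-10,7 \right)} \right)}} = \frac{2 \left(-60\right) \frac{1}{61 - 60}}{-31610} - \frac{6545}{158} = 2 \left(-60\right) 1^{-1} \left(- \frac{1}{31610}\right) - \frac{6545}{158} = 2 \left(-60\right) 1 \left(- \frac{1}{31610}\right) - \frac{6545}{158} = \left(-120\right) \left(- \frac{1}{31610}\right) - \frac{6545}{158} = \frac{12}{3161} - \frac{6545}{158} = - \frac{20686849}{499438}$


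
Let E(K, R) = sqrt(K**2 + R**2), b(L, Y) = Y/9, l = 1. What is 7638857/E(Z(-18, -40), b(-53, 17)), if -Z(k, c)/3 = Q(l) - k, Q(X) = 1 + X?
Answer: 68749713*sqrt(291889)/291889 ≈ 1.2725e+5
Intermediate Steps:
b(L, Y) = Y/9 (b(L, Y) = Y*(1/9) = Y/9)
Z(k, c) = -6 + 3*k (Z(k, c) = -3*((1 + 1) - k) = -3*(2 - k) = -6 + 3*k)
7638857/E(Z(-18, -40), b(-53, 17)) = 7638857/(sqrt((-6 + 3*(-18))**2 + ((1/9)*17)**2)) = 7638857/(sqrt((-6 - 54)**2 + (17/9)**2)) = 7638857/(sqrt((-60)**2 + 289/81)) = 7638857/(sqrt(3600 + 289/81)) = 7638857/(sqrt(291889/81)) = 7638857/((sqrt(291889)/9)) = 7638857*(9*sqrt(291889)/291889) = 68749713*sqrt(291889)/291889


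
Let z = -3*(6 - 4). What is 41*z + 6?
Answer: -240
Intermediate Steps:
z = -6 (z = -3*2 = -6)
41*z + 6 = 41*(-6) + 6 = -246 + 6 = -240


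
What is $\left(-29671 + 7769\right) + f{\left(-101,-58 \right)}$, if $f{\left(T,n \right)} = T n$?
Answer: $-16044$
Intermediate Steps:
$\left(-29671 + 7769\right) + f{\left(-101,-58 \right)} = \left(-29671 + 7769\right) - -5858 = -21902 + 5858 = -16044$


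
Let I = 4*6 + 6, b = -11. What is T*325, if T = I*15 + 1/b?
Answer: 1608425/11 ≈ 1.4622e+5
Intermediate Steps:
I = 30 (I = 24 + 6 = 30)
T = 4949/11 (T = 30*15 + 1/(-11) = 450 - 1/11 = 4949/11 ≈ 449.91)
T*325 = (4949/11)*325 = 1608425/11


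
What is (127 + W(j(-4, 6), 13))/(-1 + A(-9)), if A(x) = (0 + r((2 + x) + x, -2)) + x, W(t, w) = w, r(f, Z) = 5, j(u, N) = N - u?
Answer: -28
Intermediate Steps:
A(x) = 5 + x (A(x) = (0 + 5) + x = 5 + x)
(127 + W(j(-4, 6), 13))/(-1 + A(-9)) = (127 + 13)/(-1 + (5 - 9)) = 140/(-1 - 4) = 140/(-5) = -1/5*140 = -28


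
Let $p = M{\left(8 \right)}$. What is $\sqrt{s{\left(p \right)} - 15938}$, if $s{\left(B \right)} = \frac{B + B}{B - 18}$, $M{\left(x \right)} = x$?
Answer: $\frac{i \sqrt{398490}}{5} \approx 126.25 i$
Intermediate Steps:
$p = 8$
$s{\left(B \right)} = \frac{2 B}{-18 + B}$
$\sqrt{s{\left(p \right)} - 15938} = \sqrt{2 \cdot 8 \frac{1}{-18 + 8} - 15938} = \sqrt{2 \cdot 8 \frac{1}{-10} - 15938} = \sqrt{2 \cdot 8 \left(- \frac{1}{10}\right) - 15938} = \sqrt{- \frac{8}{5} - 15938} = \sqrt{- \frac{79698}{5}} = \frac{i \sqrt{398490}}{5}$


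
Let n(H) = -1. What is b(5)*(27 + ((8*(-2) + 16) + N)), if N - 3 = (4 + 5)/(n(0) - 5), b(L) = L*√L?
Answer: 285*√5/2 ≈ 318.64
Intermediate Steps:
b(L) = L^(3/2)
N = 3/2 (N = 3 + (4 + 5)/(-1 - 5) = 3 + 9/(-6) = 3 + 9*(-⅙) = 3 - 3/2 = 3/2 ≈ 1.5000)
b(5)*(27 + ((8*(-2) + 16) + N)) = 5^(3/2)*(27 + ((8*(-2) + 16) + 3/2)) = (5*√5)*(27 + ((-16 + 16) + 3/2)) = (5*√5)*(27 + (0 + 3/2)) = (5*√5)*(27 + 3/2) = (5*√5)*(57/2) = 285*√5/2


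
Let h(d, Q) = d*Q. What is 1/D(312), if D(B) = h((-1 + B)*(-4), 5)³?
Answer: -1/240641848000 ≈ -4.1556e-12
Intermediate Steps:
h(d, Q) = Q*d
D(B) = (20 - 20*B)³ (D(B) = (5*((-1 + B)*(-4)))³ = (5*(4 - 4*B))³ = (20 - 20*B)³)
1/D(312) = 1/(-8000*(-1 + 312)³) = 1/(-8000*311³) = 1/(-8000*30080231) = 1/(-240641848000) = -1/240641848000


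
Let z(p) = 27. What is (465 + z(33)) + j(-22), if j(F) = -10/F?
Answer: 5417/11 ≈ 492.45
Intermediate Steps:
(465 + z(33)) + j(-22) = (465 + 27) - 10/(-22) = 492 - 10*(-1/22) = 492 + 5/11 = 5417/11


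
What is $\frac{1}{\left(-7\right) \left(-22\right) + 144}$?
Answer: $\frac{1}{298} \approx 0.0033557$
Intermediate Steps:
$\frac{1}{\left(-7\right) \left(-22\right) + 144} = \frac{1}{154 + 144} = \frac{1}{298}$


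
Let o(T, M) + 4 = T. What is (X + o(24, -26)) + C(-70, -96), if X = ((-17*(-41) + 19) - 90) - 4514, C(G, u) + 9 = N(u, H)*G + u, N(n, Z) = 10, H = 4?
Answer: -4673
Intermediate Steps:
o(T, M) = -4 + T
C(G, u) = -9 + u + 10*G (C(G, u) = -9 + (10*G + u) = -9 + (u + 10*G) = -9 + u + 10*G)
X = -3888 (X = ((697 + 19) - 90) - 4514 = (716 - 90) - 4514 = 626 - 4514 = -3888)
(X + o(24, -26)) + C(-70, -96) = (-3888 + (-4 + 24)) + (-9 - 96 + 10*(-70)) = (-3888 + 20) + (-9 - 96 - 700) = -3868 - 805 = -4673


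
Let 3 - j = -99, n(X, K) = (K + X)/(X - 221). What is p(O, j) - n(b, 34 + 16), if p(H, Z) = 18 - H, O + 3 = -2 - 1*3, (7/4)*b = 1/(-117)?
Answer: 4747024/181003 ≈ 26.226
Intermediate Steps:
b = -4/819 (b = (4/7)/(-117) = (4/7)*(-1/117) = -4/819 ≈ -0.0048840)
n(X, K) = (K + X)/(-221 + X)
j = 102 (j = 3 - 1*(-99) = 3 + 99 = 102)
O = -8 (O = -3 + (-2 - 1*3) = -3 + (-2 - 3) = -3 - 5 = -8)
p(O, j) - n(b, 34 + 16) = (18 - 1*(-8)) - ((34 + 16) - 4/819)/(-221 - 4/819) = (18 + 8) - (50 - 4/819)/(-181003/819) = 26 - (-819)*40946/(181003*819) = 26 - 1*(-40946/181003) = 26 + 40946/181003 = 4747024/181003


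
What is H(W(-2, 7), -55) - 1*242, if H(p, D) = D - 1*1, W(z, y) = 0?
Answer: -298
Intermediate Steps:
H(p, D) = -1 + D (H(p, D) = D - 1 = -1 + D)
H(W(-2, 7), -55) - 1*242 = (-1 - 55) - 1*242 = -56 - 242 = -298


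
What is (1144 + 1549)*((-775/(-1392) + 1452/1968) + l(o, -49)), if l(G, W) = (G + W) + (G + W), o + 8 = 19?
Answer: -11481845177/57072 ≈ -2.0118e+5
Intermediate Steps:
o = 11 (o = -8 + 19 = 11)
l(G, W) = 2*G + 2*W
(1144 + 1549)*((-775/(-1392) + 1452/1968) + l(o, -49)) = (1144 + 1549)*((-775/(-1392) + 1452/1968) + (2*11 + 2*(-49))) = 2693*((-775*(-1/1392) + 1452*(1/1968)) + (22 - 98)) = 2693*((775/1392 + 121/164) - 76) = 2693*(73883/57072 - 76) = 2693*(-4263589/57072) = -11481845177/57072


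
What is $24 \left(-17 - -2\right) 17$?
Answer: $-6120$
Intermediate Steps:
$24 \left(-17 - -2\right) 17 = 24 \left(-17 + 2\right) 17 = 24 \left(-15\right) 17 = \left(-360\right) 17 = -6120$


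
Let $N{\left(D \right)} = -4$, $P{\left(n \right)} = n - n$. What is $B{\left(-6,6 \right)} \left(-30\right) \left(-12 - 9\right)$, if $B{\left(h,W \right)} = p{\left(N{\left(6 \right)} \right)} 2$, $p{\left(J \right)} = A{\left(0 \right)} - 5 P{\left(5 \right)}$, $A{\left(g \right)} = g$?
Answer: $0$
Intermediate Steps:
$P{\left(n \right)} = 0$
$p{\left(J \right)} = 0$ ($p{\left(J \right)} = 0 - 0 = 0 + 0 = 0$)
$B{\left(h,W \right)} = 0$ ($B{\left(h,W \right)} = 0 \cdot 2 = 0$)
$B{\left(-6,6 \right)} \left(-30\right) \left(-12 - 9\right) = 0 \left(-30\right) \left(-12 - 9\right) = 0 \left(-21\right) = 0$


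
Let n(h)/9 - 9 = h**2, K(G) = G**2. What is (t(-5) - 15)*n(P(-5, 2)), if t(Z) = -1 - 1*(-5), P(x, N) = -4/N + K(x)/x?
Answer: -5742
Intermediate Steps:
P(x, N) = x - 4/N (P(x, N) = -4/N + x**2/x = -4/N + x = x - 4/N)
n(h) = 81 + 9*h**2
t(Z) = 4 (t(Z) = -1 + 5 = 4)
(t(-5) - 15)*n(P(-5, 2)) = (4 - 15)*(81 + 9*(-5 - 4/2)**2) = -11*(81 + 9*(-5 - 4*1/2)**2) = -11*(81 + 9*(-5 - 2)**2) = -11*(81 + 9*(-7)**2) = -11*(81 + 9*49) = -11*(81 + 441) = -11*522 = -5742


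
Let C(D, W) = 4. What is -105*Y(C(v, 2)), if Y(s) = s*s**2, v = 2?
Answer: -6720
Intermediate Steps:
Y(s) = s**3
-105*Y(C(v, 2)) = -105*4**3 = -105*64 = -6720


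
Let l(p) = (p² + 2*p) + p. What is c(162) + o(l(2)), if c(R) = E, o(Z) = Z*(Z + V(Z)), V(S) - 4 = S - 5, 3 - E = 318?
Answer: -125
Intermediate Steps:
E = -315 (E = 3 - 1*318 = 3 - 318 = -315)
V(S) = -1 + S (V(S) = 4 + (S - 5) = 4 + (-5 + S) = -1 + S)
l(p) = p² + 3*p
o(Z) = Z*(-1 + 2*Z) (o(Z) = Z*(Z + (-1 + Z)) = Z*(-1 + 2*Z))
c(R) = -315
c(162) + o(l(2)) = -315 + (2*(3 + 2))*(-1 + 2*(2*(3 + 2))) = -315 + (2*5)*(-1 + 2*(2*5)) = -315 + 10*(-1 + 2*10) = -315 + 10*(-1 + 20) = -315 + 10*19 = -315 + 190 = -125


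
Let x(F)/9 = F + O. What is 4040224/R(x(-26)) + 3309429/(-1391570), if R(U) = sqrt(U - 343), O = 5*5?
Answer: -3309429/1391570 - 505028*I*sqrt(22)/11 ≈ -2.3782 - 2.1534e+5*I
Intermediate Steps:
O = 25
x(F) = 225 + 9*F (x(F) = 9*(F + 25) = 9*(25 + F) = 225 + 9*F)
R(U) = sqrt(-343 + U)
4040224/R(x(-26)) + 3309429/(-1391570) = 4040224/(sqrt(-343 + (225 + 9*(-26)))) + 3309429/(-1391570) = 4040224/(sqrt(-343 + (225 - 234))) + 3309429*(-1/1391570) = 4040224/(sqrt(-343 - 9)) - 3309429/1391570 = 4040224/(sqrt(-352)) - 3309429/1391570 = 4040224/((4*I*sqrt(22))) - 3309429/1391570 = 4040224*(-I*sqrt(22)/88) - 3309429/1391570 = -505028*I*sqrt(22)/11 - 3309429/1391570 = -3309429/1391570 - 505028*I*sqrt(22)/11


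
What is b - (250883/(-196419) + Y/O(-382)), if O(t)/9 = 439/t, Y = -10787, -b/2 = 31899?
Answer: -16772970396725/258683823 ≈ -64840.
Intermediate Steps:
b = -63798 (b = -2*31899 = -63798)
O(t) = 3951/t (O(t) = 9*(439/t) = 3951/t)
b - (250883/(-196419) + Y/O(-382)) = -63798 - (250883/(-196419) - 10787/(3951/(-382))) = -63798 - (250883*(-1/196419) - 10787/(3951*(-1/382))) = -63798 - (-250883/196419 - 10787/(-3951/382)) = -63798 - (-250883/196419 - 10787*(-382/3951)) = -63798 - (-250883/196419 + 4120634/3951) = -63798 - 1*269459856971/258683823 = -63798 - 269459856971/258683823 = -16772970396725/258683823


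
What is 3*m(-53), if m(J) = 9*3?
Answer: 81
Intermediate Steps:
m(J) = 27
3*m(-53) = 3*27 = 81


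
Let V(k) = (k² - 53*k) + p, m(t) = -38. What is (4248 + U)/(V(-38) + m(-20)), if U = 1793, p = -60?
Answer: 863/480 ≈ 1.7979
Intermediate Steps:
V(k) = -60 + k² - 53*k (V(k) = (k² - 53*k) - 60 = -60 + k² - 53*k)
(4248 + U)/(V(-38) + m(-20)) = (4248 + 1793)/((-60 + (-38)² - 53*(-38)) - 38) = 6041/((-60 + 1444 + 2014) - 38) = 6041/(3398 - 38) = 6041/3360 = 6041*(1/3360) = 863/480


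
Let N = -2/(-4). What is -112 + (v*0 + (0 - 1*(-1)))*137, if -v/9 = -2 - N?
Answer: 25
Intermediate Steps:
N = ½ (N = -2*(-¼) = ½ ≈ 0.50000)
v = 45/2 (v = -9*(-2 - 1*½) = -9*(-2 - ½) = -9*(-5/2) = 45/2 ≈ 22.500)
-112 + (v*0 + (0 - 1*(-1)))*137 = -112 + ((45/2)*0 + (0 - 1*(-1)))*137 = -112 + (0 + (0 + 1))*137 = -112 + (0 + 1)*137 = -112 + 1*137 = -112 + 137 = 25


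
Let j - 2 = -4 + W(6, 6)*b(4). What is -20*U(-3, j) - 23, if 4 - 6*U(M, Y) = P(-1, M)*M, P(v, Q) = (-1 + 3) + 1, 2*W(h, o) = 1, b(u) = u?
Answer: -199/3 ≈ -66.333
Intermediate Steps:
W(h, o) = 1/2 (W(h, o) = (1/2)*1 = 1/2)
P(v, Q) = 3 (P(v, Q) = 2 + 1 = 3)
j = 0 (j = 2 + (-4 + (1/2)*4) = 2 + (-4 + 2) = 2 - 2 = 0)
U(M, Y) = 2/3 - M/2
-20*U(-3, j) - 23 = -20*(2/3 - 1/2*(-3)) - 23 = -20*(2/3 + 3/2) - 23 = -20*13/6 - 23 = -130/3 - 23 = -199/3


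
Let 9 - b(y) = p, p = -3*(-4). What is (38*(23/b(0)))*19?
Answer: -16606/3 ≈ -5535.3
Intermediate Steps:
p = 12
b(y) = -3 (b(y) = 9 - 1*12 = 9 - 12 = -3)
(38*(23/b(0)))*19 = (38*(23/(-3)))*19 = (38*(23*(-⅓)))*19 = (38*(-23/3))*19 = -874/3*19 = -16606/3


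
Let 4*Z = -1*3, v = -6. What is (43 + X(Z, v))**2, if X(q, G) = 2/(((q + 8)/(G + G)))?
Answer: 1324801/841 ≈ 1575.3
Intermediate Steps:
Z = -3/4 (Z = (-1*3)/4 = (1/4)*(-3) = -3/4 ≈ -0.75000)
X(q, G) = 4*G/(8 + q) (X(q, G) = 2/(((8 + q)/((2*G)))) = 2/(((8 + q)*(1/(2*G)))) = 2/(((8 + q)/(2*G))) = 2*(2*G/(8 + q)) = 4*G/(8 + q))
(43 + X(Z, v))**2 = (43 + 4*(-6)/(8 - 3/4))**2 = (43 + 4*(-6)/(29/4))**2 = (43 + 4*(-6)*(4/29))**2 = (43 - 96/29)**2 = (1151/29)**2 = 1324801/841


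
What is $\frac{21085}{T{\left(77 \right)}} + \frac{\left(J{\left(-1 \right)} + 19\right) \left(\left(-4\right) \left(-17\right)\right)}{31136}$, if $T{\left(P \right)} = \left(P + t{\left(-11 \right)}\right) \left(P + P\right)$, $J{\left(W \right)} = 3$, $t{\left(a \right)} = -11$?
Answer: $\frac{749674}{353199} \approx 2.1225$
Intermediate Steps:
$T{\left(P \right)} = 2 P \left(-11 + P\right)$ ($T{\left(P \right)} = \left(P - 11\right) \left(P + P\right) = \left(-11 + P\right) 2 P = 2 P \left(-11 + P\right)$)
$\frac{21085}{T{\left(77 \right)}} + \frac{\left(J{\left(-1 \right)} + 19\right) \left(\left(-4\right) \left(-17\right)\right)}{31136} = \frac{21085}{2 \cdot 77 \left(-11 + 77\right)} + \frac{\left(3 + 19\right) \left(\left(-4\right) \left(-17\right)\right)}{31136} = \frac{21085}{2 \cdot 77 \cdot 66} + 22 \cdot 68 \cdot \frac{1}{31136} = \frac{21085}{10164} + 1496 \cdot \frac{1}{31136} = 21085 \cdot \frac{1}{10164} + \frac{187}{3892} = \frac{21085}{10164} + \frac{187}{3892} = \frac{749674}{353199}$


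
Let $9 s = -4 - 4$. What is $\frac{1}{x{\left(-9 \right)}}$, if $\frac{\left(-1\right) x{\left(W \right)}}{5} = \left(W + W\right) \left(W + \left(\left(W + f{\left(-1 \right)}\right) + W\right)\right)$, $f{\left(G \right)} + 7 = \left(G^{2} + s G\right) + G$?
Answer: $- \frac{1}{2980} \approx -0.00033557$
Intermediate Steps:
$s = - \frac{8}{9}$ ($s = \frac{-4 - 4}{9} = \frac{1}{9} \left(-8\right) = - \frac{8}{9} \approx -0.88889$)
$f{\left(G \right)} = -7 + G^{2} + \frac{G}{9}$ ($f{\left(G \right)} = -7 + \left(\left(G^{2} - \frac{8 G}{9}\right) + G\right) = -7 + \left(G^{2} + \frac{G}{9}\right) = -7 + G^{2} + \frac{G}{9}$)
$x{\left(W \right)} = - 10 W \left(- \frac{55}{9} + 3 W\right)$ ($x{\left(W \right)} = - 5 \left(W + W\right) \left(W + \left(\left(W + \left(-7 + \left(-1\right)^{2} + \frac{1}{9} \left(-1\right)\right)\right) + W\right)\right) = - 5 \cdot 2 W \left(W + \left(\left(W - \frac{55}{9}\right) + W\right)\right) = - 5 \cdot 2 W \left(W + \left(\left(- \frac{55}{9} + W\right) + W\right)\right) = - 5 \cdot 2 W \left(W + \left(- \frac{55}{9} + 2 W\right)\right) = - 5 \cdot 2 W \left(- \frac{55}{9} + 3 W\right) = - 10 W \left(- \frac{55}{9} + 3 W\right)$)
$\frac{1}{x{\left(-9 \right)}} = \frac{1}{\frac{10}{9} \left(-9\right) \left(55 - -243\right)} = \frac{1}{\frac{10}{9} \left(-9\right) \left(55 + 243\right)} = \frac{1}{\frac{10}{9} \left(-9\right) 298} = \frac{1}{-2980} = - \frac{1}{2980}$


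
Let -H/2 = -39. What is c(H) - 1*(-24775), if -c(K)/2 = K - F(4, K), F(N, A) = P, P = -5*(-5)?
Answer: 24669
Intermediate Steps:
P = 25
F(N, A) = 25
H = 78 (H = -2*(-39) = 78)
c(K) = 50 - 2*K (c(K) = -2*(K - 1*25) = -2*(K - 25) = -2*(-25 + K) = 50 - 2*K)
c(H) - 1*(-24775) = (50 - 2*78) - 1*(-24775) = (50 - 156) + 24775 = -106 + 24775 = 24669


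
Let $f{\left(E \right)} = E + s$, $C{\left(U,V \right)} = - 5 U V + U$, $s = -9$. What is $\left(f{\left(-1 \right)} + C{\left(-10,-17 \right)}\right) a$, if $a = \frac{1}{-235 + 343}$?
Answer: $- \frac{145}{18} \approx -8.0556$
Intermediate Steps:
$a = \frac{1}{108} \approx 0.0092593$
$C{\left(U,V \right)} = U - 5 U V$ ($C{\left(U,V \right)} = - 5 U V + U = U - 5 U V$)
$f{\left(E \right)} = -9 + E$ ($f{\left(E \right)} = E - 9 = -9 + E$)
$\left(f{\left(-1 \right)} + C{\left(-10,-17 \right)}\right) a = \left(\left(-9 - 1\right) - 10 \left(1 - -85\right)\right) \frac{1}{108} = \left(-10 - 10 \left(1 + 85\right)\right) \frac{1}{108} = \left(-10 - 860\right) \frac{1}{108} = \left(-870\right) \frac{1}{108} = - \frac{145}{18}$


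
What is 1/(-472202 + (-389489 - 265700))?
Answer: -1/1127391 ≈ -8.8700e-7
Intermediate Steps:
1/(-472202 + (-389489 - 265700)) = 1/(-472202 - 655189) = 1/(-1127391) = -1/1127391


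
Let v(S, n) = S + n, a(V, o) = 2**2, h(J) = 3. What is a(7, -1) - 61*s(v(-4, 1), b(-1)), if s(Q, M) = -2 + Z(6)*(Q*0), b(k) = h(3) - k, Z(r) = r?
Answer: 126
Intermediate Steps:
a(V, o) = 4
b(k) = 3 - k
s(Q, M) = -2 (s(Q, M) = -2 + 6*(Q*0) = -2 + 6*0 = -2 + 0 = -2)
a(7, -1) - 61*s(v(-4, 1), b(-1)) = 4 - 61*(-2) = 4 + 122 = 126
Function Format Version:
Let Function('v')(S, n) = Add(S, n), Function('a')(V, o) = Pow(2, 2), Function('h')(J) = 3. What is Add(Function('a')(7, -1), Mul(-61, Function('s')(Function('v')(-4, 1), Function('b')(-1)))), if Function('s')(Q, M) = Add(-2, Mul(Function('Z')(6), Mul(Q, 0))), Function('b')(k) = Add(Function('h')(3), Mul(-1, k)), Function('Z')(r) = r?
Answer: 126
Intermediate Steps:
Function('a')(V, o) = 4
Function('b')(k) = Add(3, Mul(-1, k))
Function('s')(Q, M) = -2 (Function('s')(Q, M) = Add(-2, Mul(6, Mul(Q, 0))) = Add(-2, Mul(6, 0)) = Add(-2, 0) = -2)
Add(Function('a')(7, -1), Mul(-61, Function('s')(Function('v')(-4, 1), Function('b')(-1)))) = Add(4, Mul(-61, -2)) = Add(4, 122) = 126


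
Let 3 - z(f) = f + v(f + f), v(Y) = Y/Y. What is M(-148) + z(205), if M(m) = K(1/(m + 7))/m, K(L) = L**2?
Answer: -597304765/2942388 ≈ -203.00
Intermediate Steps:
v(Y) = 1
z(f) = 2 - f (z(f) = 3 - (f + 1) = 3 - (1 + f) = 3 + (-1 - f) = 2 - f)
M(m) = 1/(m*(7 + m)**2) (M(m) = (1/(m + 7))**2/m = (1/(7 + m))**2/m = 1/((7 + m)**2*m) = 1/(m*(7 + m)**2))
M(-148) + z(205) = 1/((-148)*(7 - 148)**2) + (2 - 1*205) = -1/148/(-141)**2 + (2 - 205) = -1/148*1/19881 - 203 = -1/2942388 - 203 = -597304765/2942388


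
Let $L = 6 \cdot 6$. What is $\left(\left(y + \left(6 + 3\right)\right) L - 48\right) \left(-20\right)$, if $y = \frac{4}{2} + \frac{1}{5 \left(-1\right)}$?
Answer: $-6816$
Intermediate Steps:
$L = 36$
$y = \frac{9}{5}$ ($y = 4 \cdot \frac{1}{2} + \frac{1}{5} \left(-1\right) = 2 - \frac{1}{5} = \frac{9}{5} \approx 1.8$)
$\left(\left(y + \left(6 + 3\right)\right) L - 48\right) \left(-20\right) = \left(\left(\frac{9}{5} + \left(6 + 3\right)\right) 36 - 48\right) \left(-20\right) = \left(\left(\frac{9}{5} + 9\right) 36 - 48\right) \left(-20\right) = \left(\frac{54}{5} \cdot 36 - 48\right) \left(-20\right) = \left(\frac{1944}{5} - 48\right) \left(-20\right) = \frac{1704}{5} \left(-20\right) = -6816$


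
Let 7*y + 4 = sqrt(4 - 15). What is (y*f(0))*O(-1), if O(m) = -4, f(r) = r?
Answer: 0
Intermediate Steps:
y = -4/7 + I*sqrt(11)/7 (y = -4/7 + sqrt(4 - 15)/7 = -4/7 + sqrt(-11)/7 = -4/7 + (I*sqrt(11))/7 = -4/7 + I*sqrt(11)/7 ≈ -0.57143 + 0.4738*I)
(y*f(0))*O(-1) = ((-4/7 + I*sqrt(11)/7)*0)*(-4) = 0*(-4) = 0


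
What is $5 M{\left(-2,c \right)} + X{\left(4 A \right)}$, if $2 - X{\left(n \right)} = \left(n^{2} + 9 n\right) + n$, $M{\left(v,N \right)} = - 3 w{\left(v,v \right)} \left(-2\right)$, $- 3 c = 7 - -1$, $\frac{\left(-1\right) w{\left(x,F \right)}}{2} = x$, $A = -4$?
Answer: $26$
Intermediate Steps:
$w{\left(x,F \right)} = - 2 x$
$c = - \frac{8}{3}$ ($c = - \frac{7 - -1}{3} = - \frac{7 + 1}{3} = \left(- \frac{1}{3}\right) 8 = - \frac{8}{3} \approx -2.6667$)
$M{\left(v,N \right)} = - 12 v$ ($M{\left(v,N \right)} = - 3 \left(- 2 v\right) \left(-2\right) = 6 v \left(-2\right) = - 12 v$)
$X{\left(n \right)} = 2 - n^{2} - 10 n$ ($X{\left(n \right)} = 2 - \left(\left(n^{2} + 9 n\right) + n\right) = 2 - \left(n^{2} + 10 n\right) = 2 - n^{2} - 10 n$)
$5 M{\left(-2,c \right)} + X{\left(4 A \right)} = 5 \left(\left(-12\right) \left(-2\right)\right) - \left(-2 + \left(4 \left(-4\right)\right)^{2} + 10 \cdot 4 \left(-4\right)\right) = 5 \cdot 24 - 94 = 120 + \left(2 - 256 + 160\right) = 120 - 94 = 26$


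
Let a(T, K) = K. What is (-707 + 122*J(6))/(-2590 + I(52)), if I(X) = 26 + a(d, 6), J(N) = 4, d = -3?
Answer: 219/2558 ≈ 0.085614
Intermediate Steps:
I(X) = 32 (I(X) = 26 + 6 = 32)
(-707 + 122*J(6))/(-2590 + I(52)) = (-707 + 122*4)/(-2590 + 32) = (-707 + 488)/(-2558) = -219*(-1/2558) = 219/2558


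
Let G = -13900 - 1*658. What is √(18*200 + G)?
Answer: I*√10958 ≈ 104.68*I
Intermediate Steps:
G = -14558 (G = -13900 - 658 = -14558)
√(18*200 + G) = √(18*200 - 14558) = √(3600 - 14558) = √(-10958) = I*√10958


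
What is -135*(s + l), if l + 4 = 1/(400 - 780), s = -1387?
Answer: 14271687/76 ≈ 1.8779e+5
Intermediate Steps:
l = -1521/380 (l = -4 + 1/(400 - 780) = -4 + 1/(-380) = -4 - 1/380 = -1521/380 ≈ -4.0026)
-135*(s + l) = -135*(-1387 - 1521/380) = -135*(-528581/380) = 14271687/76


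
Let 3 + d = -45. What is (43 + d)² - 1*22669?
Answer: -22644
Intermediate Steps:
d = -48 (d = -3 - 45 = -48)
(43 + d)² - 1*22669 = (43 - 48)² - 1*22669 = (-5)² - 22669 = 25 - 22669 = -22644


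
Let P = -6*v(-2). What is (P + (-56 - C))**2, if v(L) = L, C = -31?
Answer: 169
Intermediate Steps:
P = 12 (P = -6*(-2) = 12)
(P + (-56 - C))**2 = (12 + (-56 - 1*(-31)))**2 = (12 + (-56 + 31))**2 = (12 - 25)**2 = (-13)**2 = 169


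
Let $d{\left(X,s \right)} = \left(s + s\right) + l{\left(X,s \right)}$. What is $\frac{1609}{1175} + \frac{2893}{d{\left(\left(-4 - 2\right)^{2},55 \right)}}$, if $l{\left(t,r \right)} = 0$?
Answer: $\frac{65023}{2350} \approx 27.669$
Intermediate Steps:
$d{\left(X,s \right)} = 2 s$ ($d{\left(X,s \right)} = \left(s + s\right) + 0 = 2 s + 0 = 2 s$)
$\frac{1609}{1175} + \frac{2893}{d{\left(\left(-4 - 2\right)^{2},55 \right)}} = \frac{1609}{1175} + \frac{2893}{2 \cdot 55} = 1609 \cdot \frac{1}{1175} + \frac{2893}{110} = \frac{1609}{1175} + 2893 \cdot \frac{1}{110} = \frac{1609}{1175} + \frac{263}{10} = \frac{65023}{2350}$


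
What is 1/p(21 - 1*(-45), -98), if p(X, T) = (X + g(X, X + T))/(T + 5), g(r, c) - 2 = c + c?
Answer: -93/4 ≈ -23.250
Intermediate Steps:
g(r, c) = 2 + 2*c (g(r, c) = 2 + (c + c) = 2 + 2*c)
p(X, T) = (2 + 2*T + 3*X)/(5 + T) (p(X, T) = (X + (2 + 2*(X + T)))/(T + 5) = (X + (2 + 2*(T + X)))/(5 + T) = (X + (2 + (2*T + 2*X)))/(5 + T) = (X + (2 + 2*T + 2*X))/(5 + T) = (2 + 2*T + 3*X)/(5 + T))
1/p(21 - 1*(-45), -98) = 1/((2 + 2*(-98) + 3*(21 - 1*(-45)))/(5 - 98)) = 1/((2 - 196 + 3*(21 + 45))/(-93)) = 1/(-(2 - 196 + 3*66)/93) = 1/(-(2 - 196 + 198)/93) = 1/(-1/93*4) = 1/(-4/93) = -93/4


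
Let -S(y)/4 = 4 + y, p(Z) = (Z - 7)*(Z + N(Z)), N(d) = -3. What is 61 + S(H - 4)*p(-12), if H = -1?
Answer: 1201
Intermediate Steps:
p(Z) = (-7 + Z)*(-3 + Z) (p(Z) = (Z - 7)*(Z - 3) = (-7 + Z)*(-3 + Z))
S(y) = -16 - 4*y (S(y) = -4*(4 + y) = -16 - 4*y)
61 + S(H - 4)*p(-12) = 61 + (-16 - 4*(-1 - 4))*(21 + (-12)**2 - 10*(-12)) = 61 + (-16 - 4*(-5))*(21 + 144 + 120) = 61 + (-16 + 20)*285 = 61 + 4*285 = 61 + 1140 = 1201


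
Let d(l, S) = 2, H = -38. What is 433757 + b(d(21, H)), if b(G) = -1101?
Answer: 432656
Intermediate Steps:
433757 + b(d(21, H)) = 433757 - 1101 = 432656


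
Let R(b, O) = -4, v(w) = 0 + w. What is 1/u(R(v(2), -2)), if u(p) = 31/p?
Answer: -4/31 ≈ -0.12903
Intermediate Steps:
v(w) = w
1/u(R(v(2), -2)) = 1/(31/(-4)) = 1/(31*(-¼)) = 1/(-31/4) = -4/31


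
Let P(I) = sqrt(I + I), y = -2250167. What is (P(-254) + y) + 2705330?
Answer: 455163 + 2*I*sqrt(127) ≈ 4.5516e+5 + 22.539*I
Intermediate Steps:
P(I) = sqrt(2)*sqrt(I) (P(I) = sqrt(2*I) = sqrt(2)*sqrt(I))
(P(-254) + y) + 2705330 = (sqrt(2)*sqrt(-254) - 2250167) + 2705330 = (sqrt(2)*(I*sqrt(254)) - 2250167) + 2705330 = (2*I*sqrt(127) - 2250167) + 2705330 = (-2250167 + 2*I*sqrt(127)) + 2705330 = 455163 + 2*I*sqrt(127)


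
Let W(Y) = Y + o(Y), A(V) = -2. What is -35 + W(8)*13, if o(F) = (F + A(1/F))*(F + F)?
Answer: 1317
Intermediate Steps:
o(F) = 2*F*(-2 + F) (o(F) = (F - 2)*(F + F) = (-2 + F)*(2*F) = 2*F*(-2 + F))
W(Y) = Y + 2*Y*(-2 + Y)
-35 + W(8)*13 = -35 + (8*(-3 + 2*8))*13 = -35 + (8*(-3 + 16))*13 = -35 + (8*13)*13 = -35 + 104*13 = -35 + 1352 = 1317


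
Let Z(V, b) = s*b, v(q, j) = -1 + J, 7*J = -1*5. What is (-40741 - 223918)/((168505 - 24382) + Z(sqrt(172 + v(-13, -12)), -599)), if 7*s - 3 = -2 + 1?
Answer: -1852613/1007663 ≈ -1.8385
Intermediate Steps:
s = 2/7 (s = 3/7 + (-2 + 1)/7 = 3/7 + (1/7)*(-1) = 3/7 - 1/7 = 2/7 ≈ 0.28571)
J = -5/7 (J = (-1*5)/7 = (1/7)*(-5) = -5/7 ≈ -0.71429)
v(q, j) = -12/7 (v(q, j) = -1 - 5/7 = -12/7)
Z(V, b) = 2*b/7
(-40741 - 223918)/((168505 - 24382) + Z(sqrt(172 + v(-13, -12)), -599)) = (-40741 - 223918)/((168505 - 24382) + (2/7)*(-599)) = -264659/(144123 - 1198/7) = -264659/1007663/7 = -264659*7/1007663 = -1852613/1007663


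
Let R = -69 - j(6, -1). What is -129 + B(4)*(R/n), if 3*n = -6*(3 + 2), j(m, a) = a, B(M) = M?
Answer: -509/5 ≈ -101.80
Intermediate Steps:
n = -10 (n = (-6*(3 + 2))/3 = (-6*5)/3 = (⅓)*(-30) = -10)
R = -68 (R = -69 - 1*(-1) = -69 + 1 = -68)
-129 + B(4)*(R/n) = -129 + 4*(-68/(-10)) = -129 + 4*(-68*(-⅒)) = -129 + 4*(34/5) = -129 + 136/5 = -509/5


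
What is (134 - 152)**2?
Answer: 324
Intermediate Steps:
(134 - 152)**2 = (-18)**2 = 324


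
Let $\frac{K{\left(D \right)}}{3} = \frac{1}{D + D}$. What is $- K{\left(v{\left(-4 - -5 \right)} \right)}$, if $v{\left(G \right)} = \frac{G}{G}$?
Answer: $- \frac{3}{2} \approx -1.5$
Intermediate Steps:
$v{\left(G \right)} = 1$
$K{\left(D \right)} = \frac{3}{2 D}$ ($K{\left(D \right)} = \frac{3}{D + D} = \frac{3}{2 D}$)
$- K{\left(v{\left(-4 - -5 \right)} \right)} = - \frac{3}{2 \cdot 1} = - \frac{3 \cdot 1}{2} = \left(-1\right) \frac{3}{2} = - \frac{3}{2}$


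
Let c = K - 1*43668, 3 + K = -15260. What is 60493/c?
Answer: -60493/58931 ≈ -1.0265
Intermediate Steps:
K = -15263 (K = -3 - 15260 = -15263)
c = -58931 (c = -15263 - 1*43668 = -15263 - 43668 = -58931)
60493/c = 60493/(-58931) = 60493*(-1/58931) = -60493/58931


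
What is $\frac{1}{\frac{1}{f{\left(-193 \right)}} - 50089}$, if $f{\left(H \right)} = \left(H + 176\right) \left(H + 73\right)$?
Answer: $- \frac{2040}{102181559} \approx -1.9964 \cdot 10^{-5}$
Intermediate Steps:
$f{\left(H \right)} = \left(73 + H\right) \left(176 + H\right)$ ($f{\left(H \right)} = \left(176 + H\right) \left(73 + H\right) = \left(73 + H\right) \left(176 + H\right)$)
$\frac{1}{\frac{1}{f{\left(-193 \right)}} - 50089} = \frac{1}{\frac{1}{12848 + \left(-193\right)^{2} + 249 \left(-193\right)} - 50089} = \frac{1}{\frac{1}{12848 + 37249 - 48057} - 50089} = \frac{1}{\frac{1}{2040} - 50089} = \frac{1}{- \frac{102181559}{2040}} = - \frac{2040}{102181559}$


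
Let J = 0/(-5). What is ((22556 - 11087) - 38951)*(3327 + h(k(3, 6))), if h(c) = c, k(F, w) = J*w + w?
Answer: -91597506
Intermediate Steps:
J = 0 (J = 0*(-⅕) = 0)
k(F, w) = w (k(F, w) = 0*w + w = 0 + w = w)
((22556 - 11087) - 38951)*(3327 + h(k(3, 6))) = ((22556 - 11087) - 38951)*(3327 + 6) = (11469 - 38951)*3333 = -27482*3333 = -91597506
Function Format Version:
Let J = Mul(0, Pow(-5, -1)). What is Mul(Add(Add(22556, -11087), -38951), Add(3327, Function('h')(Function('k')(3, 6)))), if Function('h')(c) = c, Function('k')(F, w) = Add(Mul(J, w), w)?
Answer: -91597506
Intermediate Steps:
J = 0 (J = Mul(0, Rational(-1, 5)) = 0)
Function('k')(F, w) = w (Function('k')(F, w) = Add(Mul(0, w), w) = Add(0, w) = w)
Mul(Add(Add(22556, -11087), -38951), Add(3327, Function('h')(Function('k')(3, 6)))) = Mul(Add(Add(22556, -11087), -38951), Add(3327, 6)) = Mul(Add(11469, -38951), 3333) = Mul(-27482, 3333) = -91597506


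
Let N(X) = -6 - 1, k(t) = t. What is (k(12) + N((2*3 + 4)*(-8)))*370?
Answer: 1850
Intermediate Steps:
N(X) = -7
(k(12) + N((2*3 + 4)*(-8)))*370 = (12 - 7)*370 = 5*370 = 1850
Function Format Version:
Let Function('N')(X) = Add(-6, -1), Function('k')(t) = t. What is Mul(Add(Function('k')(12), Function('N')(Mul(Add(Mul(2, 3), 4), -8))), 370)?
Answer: 1850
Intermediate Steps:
Function('N')(X) = -7
Mul(Add(Function('k')(12), Function('N')(Mul(Add(Mul(2, 3), 4), -8))), 370) = Mul(Add(12, -7), 370) = Mul(5, 370) = 1850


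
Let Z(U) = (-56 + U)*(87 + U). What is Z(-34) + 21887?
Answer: 17117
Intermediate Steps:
Z(-34) + 21887 = (-4872 + (-34)² + 31*(-34)) + 21887 = (-4872 + 1156 - 1054) + 21887 = -4770 + 21887 = 17117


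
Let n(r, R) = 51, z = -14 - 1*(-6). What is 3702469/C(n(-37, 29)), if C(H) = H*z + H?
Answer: -3702469/357 ≈ -10371.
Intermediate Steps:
z = -8 (z = -14 + 6 = -8)
C(H) = -7*H (C(H) = H*(-8) + H = -8*H + H = -7*H)
3702469/C(n(-37, 29)) = 3702469/((-7*51)) = 3702469/(-357) = 3702469*(-1/357) = -3702469/357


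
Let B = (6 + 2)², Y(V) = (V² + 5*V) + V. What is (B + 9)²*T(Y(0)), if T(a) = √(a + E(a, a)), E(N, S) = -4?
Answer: 10658*I ≈ 10658.0*I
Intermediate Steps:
Y(V) = V² + 6*V
B = 64 (B = 8² = 64)
T(a) = √(-4 + a) (T(a) = √(a - 4) = √(-4 + a))
(B + 9)²*T(Y(0)) = (64 + 9)²*√(-4 + 0*(6 + 0)) = 73²*√(-4 + 0*6) = 5329*√(-4 + 0) = 5329*√(-4) = 5329*(2*I) = 10658*I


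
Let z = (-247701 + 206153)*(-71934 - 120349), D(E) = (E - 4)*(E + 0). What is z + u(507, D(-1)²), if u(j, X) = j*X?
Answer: 7988986759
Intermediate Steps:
D(E) = E*(-4 + E) (D(E) = (-4 + E)*E = E*(-4 + E))
u(j, X) = X*j
z = 7988974084 (z = -41548*(-192283) = 7988974084)
z + u(507, D(-1)²) = 7988974084 + (-(-4 - 1))²*507 = 7988974084 + (-1*(-5))²*507 = 7988974084 + 5²*507 = 7988974084 + 25*507 = 7988974084 + 12675 = 7988986759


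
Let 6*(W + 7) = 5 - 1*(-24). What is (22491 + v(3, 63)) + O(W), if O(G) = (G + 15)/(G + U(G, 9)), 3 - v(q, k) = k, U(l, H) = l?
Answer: 583129/26 ≈ 22428.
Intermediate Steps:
v(q, k) = 3 - k
W = -13/6 (W = -7 + (5 - 1*(-24))/6 = -7 + (5 + 24)/6 = -7 + (1/6)*29 = -7 + 29/6 = -13/6 ≈ -2.1667)
O(G) = (15 + G)/(2*G) (O(G) = (G + 15)/(G + G) = (15 + G)/((2*G)) = (15 + G)*(1/(2*G)) = (15 + G)/(2*G))
(22491 + v(3, 63)) + O(W) = (22491 + (3 - 1*63)) + (15 - 13/6)/(2*(-13/6)) = (22491 + (3 - 63)) + (1/2)*(-6/13)*(77/6) = (22491 - 60) - 77/26 = 22431 - 77/26 = 583129/26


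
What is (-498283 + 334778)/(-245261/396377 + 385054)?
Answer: -64809621385/152626304097 ≈ -0.42463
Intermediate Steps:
(-498283 + 334778)/(-245261/396377 + 385054) = -163505/(-245261*1/396377 + 385054) = -163505/(-245261/396377 + 385054) = -163505/152626304097/396377 = -163505*396377/152626304097 = -64809621385/152626304097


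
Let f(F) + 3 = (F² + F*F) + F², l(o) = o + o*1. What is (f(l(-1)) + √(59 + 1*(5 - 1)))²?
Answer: 144 + 54*√7 ≈ 286.87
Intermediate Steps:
l(o) = 2*o (l(o) = o + o = 2*o)
f(F) = -3 + 3*F² (f(F) = -3 + ((F² + F*F) + F²) = -3 + ((F² + F²) + F²) = -3 + (2*F² + F²) = -3 + 3*F²)
(f(l(-1)) + √(59 + 1*(5 - 1)))² = ((-3 + 3*(2*(-1))²) + √(59 + 1*(5 - 1)))² = ((-3 + 3*(-2)²) + √(59 + 1*4))² = ((-3 + 3*4) + √(59 + 4))² = ((-3 + 12) + √63)² = (9 + 3*√7)²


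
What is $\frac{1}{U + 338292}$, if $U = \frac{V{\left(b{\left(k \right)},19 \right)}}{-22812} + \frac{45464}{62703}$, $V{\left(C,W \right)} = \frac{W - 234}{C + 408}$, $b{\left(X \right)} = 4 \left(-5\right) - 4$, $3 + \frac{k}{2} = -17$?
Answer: $\frac{61029582336}{20645863719764785} \approx 2.956 \cdot 10^{-6}$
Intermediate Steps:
$k = -40$ ($k = -6 + 2 \left(-17\right) = -6 - 34 = -40$)
$b{\left(X \right)} = -24$ ($b{\left(X \right)} = -20 - 4 = -24$)
$V{\left(C,W \right)} = \frac{-234 + W}{408 + C}$
$U = \frac{44252154673}{61029582336}$ ($U = \frac{\frac{1}{408 - 24} \left(-234 + 19\right)}{-22812} + \frac{45464}{62703} = \frac{1}{384} \left(-215\right) \left(- \frac{1}{22812}\right) + 45464 \cdot \frac{1}{62703} = \frac{1}{384} \left(-215\right) \left(- \frac{1}{22812}\right) + \frac{45464}{62703} = \left(- \frac{215}{384}\right) \left(- \frac{1}{22812}\right) + \frac{45464}{62703} = \frac{215}{8759808} + \frac{45464}{62703} = \frac{44252154673}{61029582336} \approx 0.72509$)
$\frac{1}{U + 338292} = \frac{1}{\frac{44252154673}{61029582336} + 338292} = \frac{1}{\frac{20645863719764785}{61029582336}} = \frac{61029582336}{20645863719764785}$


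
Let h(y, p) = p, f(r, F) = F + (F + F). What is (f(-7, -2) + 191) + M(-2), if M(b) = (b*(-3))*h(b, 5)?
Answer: 215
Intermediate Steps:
f(r, F) = 3*F (f(r, F) = F + 2*F = 3*F)
M(b) = -15*b (M(b) = (b*(-3))*5 = -3*b*5 = -15*b)
(f(-7, -2) + 191) + M(-2) = (3*(-2) + 191) - 15*(-2) = (-6 + 191) + 30 = 185 + 30 = 215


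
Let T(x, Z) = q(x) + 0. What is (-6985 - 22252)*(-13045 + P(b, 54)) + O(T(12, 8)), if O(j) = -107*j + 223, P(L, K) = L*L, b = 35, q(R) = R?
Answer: 345580279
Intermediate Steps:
P(L, K) = L²
T(x, Z) = x (T(x, Z) = x + 0 = x)
O(j) = 223 - 107*j
(-6985 - 22252)*(-13045 + P(b, 54)) + O(T(12, 8)) = (-6985 - 22252)*(-13045 + 35²) + (223 - 107*12) = -29237*(-13045 + 1225) + (223 - 1284) = -29237*(-11820) - 1061 = 345581340 - 1061 = 345580279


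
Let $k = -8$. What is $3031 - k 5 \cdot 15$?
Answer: $3631$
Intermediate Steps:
$3031 - k 5 \cdot 15 = 3031 - \left(-8\right) 5 \cdot 15 = 3031 - \left(-40\right) 15 = 3031 - -600 = 3031 + 600 = 3631$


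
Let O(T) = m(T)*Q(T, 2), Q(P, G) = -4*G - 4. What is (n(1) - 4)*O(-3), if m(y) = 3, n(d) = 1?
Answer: 108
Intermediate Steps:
Q(P, G) = -4 - 4*G
O(T) = -36 (O(T) = 3*(-4 - 4*2) = 3*(-4 - 8) = 3*(-12) = -36)
(n(1) - 4)*O(-3) = (1 - 4)*(-36) = -3*(-36) = 108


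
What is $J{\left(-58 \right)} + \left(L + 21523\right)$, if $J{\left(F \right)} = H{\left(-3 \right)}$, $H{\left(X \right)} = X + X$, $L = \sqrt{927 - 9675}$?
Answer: $21517 + 54 i \sqrt{3} \approx 21517.0 + 93.531 i$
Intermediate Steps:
$L = 54 i \sqrt{3}$ ($L = \sqrt{-8748} = 54 i \sqrt{3} \approx 93.531 i$)
$H{\left(X \right)} = 2 X$
$J{\left(F \right)} = -6$ ($J{\left(F \right)} = 2 \left(-3\right) = -6$)
$J{\left(-58 \right)} + \left(L + 21523\right) = -6 + \left(54 i \sqrt{3} + 21523\right) = -6 + \left(21523 + 54 i \sqrt{3}\right) = 21517 + 54 i \sqrt{3}$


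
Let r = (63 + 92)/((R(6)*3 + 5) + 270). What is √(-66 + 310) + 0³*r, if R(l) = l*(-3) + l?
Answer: 2*√61 ≈ 15.620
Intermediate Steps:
R(l) = -2*l (R(l) = -3*l + l = -2*l)
r = 155/239 (r = (63 + 92)/((-2*6*3 + 5) + 270) = 155/((-12*3 + 5) + 270) = 155/((-36 + 5) + 270) = 155/(-31 + 270) = 155/239 ≈ 0.64854)
√(-66 + 310) + 0³*r = √(-66 + 310) + 0³*(155/239) = √244 + 0*(155/239) = 2*√61 + 0 = 2*√61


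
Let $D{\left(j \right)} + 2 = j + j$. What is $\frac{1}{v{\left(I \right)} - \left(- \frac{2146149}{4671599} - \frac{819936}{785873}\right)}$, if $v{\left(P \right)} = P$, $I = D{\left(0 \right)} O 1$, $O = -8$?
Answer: $\frac{3671283520927}{64257549085573} \approx 0.057134$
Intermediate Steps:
$D{\left(j \right)} = -2 + 2 j$ ($D{\left(j \right)} = -2 + \left(j + j\right) = -2 + 2 j$)
$I = 16$ ($I = \left(-2 + 2 \cdot 0\right) \left(-8\right) 1 = \left(-2 + 0\right) \left(-8\right) 1 = \left(-2\right) \left(-8\right) 1 = 16 \cdot 1 = 16$)
$\frac{1}{v{\left(I \right)} - \left(- \frac{2146149}{4671599} - \frac{819936}{785873}\right)} = \frac{1}{16 - \left(- \frac{2146149}{4671599} - \frac{819936}{785873}\right)} = \frac{1}{16 - - \frac{5517012750741}{3671283520927}} = \frac{1}{16 + \left(\frac{819936}{785873} + \frac{2146149}{4671599}\right)} = \frac{1}{16 + \frac{5517012750741}{3671283520927}} = \frac{1}{\frac{64257549085573}{3671283520927}} = \frac{3671283520927}{64257549085573}$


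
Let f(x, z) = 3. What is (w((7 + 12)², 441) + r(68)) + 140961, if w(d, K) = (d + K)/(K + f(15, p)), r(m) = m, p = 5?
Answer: 31308839/222 ≈ 1.4103e+5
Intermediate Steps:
w(d, K) = (K + d)/(3 + K) (w(d, K) = (d + K)/(K + 3) = (K + d)/(3 + K))
(w((7 + 12)², 441) + r(68)) + 140961 = ((441 + (7 + 12)²)/(3 + 441) + 68) + 140961 = ((441 + 19²)/444 + 68) + 140961 = ((441 + 361)/444 + 68) + 140961 = ((1/444)*802 + 68) + 140961 = (401/222 + 68) + 140961 = 15497/222 + 140961 = 31308839/222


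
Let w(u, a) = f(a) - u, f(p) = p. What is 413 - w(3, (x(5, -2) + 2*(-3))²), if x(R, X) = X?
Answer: 352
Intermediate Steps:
w(u, a) = a - u
413 - w(3, (x(5, -2) + 2*(-3))²) = 413 - ((-2 + 2*(-3))² - 1*3) = 413 - ((-2 - 6)² - 3) = 413 - ((-8)² - 3) = 413 - (64 - 3) = 413 - 1*61 = 413 - 61 = 352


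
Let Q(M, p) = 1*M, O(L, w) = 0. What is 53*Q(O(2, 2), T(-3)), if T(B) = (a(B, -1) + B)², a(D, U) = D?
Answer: 0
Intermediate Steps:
T(B) = 4*B² (T(B) = (B + B)² = (2*B)² = 4*B²)
Q(M, p) = M
53*Q(O(2, 2), T(-3)) = 53*0 = 0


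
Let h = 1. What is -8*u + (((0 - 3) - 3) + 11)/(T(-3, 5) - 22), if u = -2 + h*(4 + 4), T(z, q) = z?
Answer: -241/5 ≈ -48.200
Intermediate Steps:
u = 6 (u = -2 + 1*(4 + 4) = -2 + 1*8 = -2 + 8 = 6)
-8*u + (((0 - 3) - 3) + 11)/(T(-3, 5) - 22) = -8*6 + (((0 - 3) - 3) + 11)/(-3 - 22) = -48 + ((-3 - 3) + 11)/(-25) = -48 + (-6 + 11)*(-1/25) = -48 + 5*(-1/25) = -48 - ⅕ = -241/5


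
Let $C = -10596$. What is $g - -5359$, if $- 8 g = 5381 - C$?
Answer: $\frac{26895}{8} \approx 3361.9$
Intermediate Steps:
$g = - \frac{15977}{8}$ ($g = - \frac{5381 - -10596}{8} = - \frac{5381 + 10596}{8} = \left(- \frac{1}{8}\right) 15977 = - \frac{15977}{8} \approx -1997.1$)
$g - -5359 = - \frac{15977}{8} - -5359 = - \frac{15977}{8} + 5359 = \frac{26895}{8}$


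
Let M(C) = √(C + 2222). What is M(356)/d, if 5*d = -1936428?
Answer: -5*√2578/1936428 ≈ -0.00013110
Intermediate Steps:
d = -1936428/5 (d = (⅕)*(-1936428) = -1936428/5 ≈ -3.8729e+5)
M(C) = √(2222 + C)
M(356)/d = √(2222 + 356)/(-1936428/5) = √2578*(-5/1936428) = -5*√2578/1936428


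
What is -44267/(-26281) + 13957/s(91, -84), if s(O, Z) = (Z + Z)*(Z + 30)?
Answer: 768394141/238421232 ≈ 3.2228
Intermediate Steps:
s(O, Z) = 2*Z*(30 + Z) (s(O, Z) = (2*Z)*(30 + Z) = 2*Z*(30 + Z))
-44267/(-26281) + 13957/s(91, -84) = -44267/(-26281) + 13957/((2*(-84)*(30 - 84))) = -44267*(-1/26281) + 13957/((2*(-84)*(-54))) = 44267/26281 + 13957/9072 = 768394141/238421232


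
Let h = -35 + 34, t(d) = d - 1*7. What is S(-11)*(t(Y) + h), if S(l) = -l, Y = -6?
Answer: -154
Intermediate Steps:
t(d) = -7 + d (t(d) = d - 7 = -7 + d)
h = -1
S(-11)*(t(Y) + h) = (-1*(-11))*((-7 - 6) - 1) = 11*(-13 - 1) = 11*(-14) = -154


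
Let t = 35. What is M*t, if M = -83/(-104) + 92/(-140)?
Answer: 513/104 ≈ 4.9327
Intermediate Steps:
M = 513/3640 (M = -83*(-1/104) + 92*(-1/140) = 83/104 - 23/35 = 513/3640 ≈ 0.14093)
M*t = (513/3640)*35 = 513/104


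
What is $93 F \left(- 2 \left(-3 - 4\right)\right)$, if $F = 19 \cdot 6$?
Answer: $148428$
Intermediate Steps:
$F = 114$
$93 F \left(- 2 \left(-3 - 4\right)\right) = 93 \cdot 114 \left(- 2 \left(-3 - 4\right)\right) = 10602 \left(\left(-2\right) \left(-7\right)\right) = 10602 \cdot 14 = 148428$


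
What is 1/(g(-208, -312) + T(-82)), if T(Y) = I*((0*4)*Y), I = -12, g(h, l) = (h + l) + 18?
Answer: -1/502 ≈ -0.0019920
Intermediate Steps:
g(h, l) = 18 + h + l
T(Y) = 0 (T(Y) = -12*0*4*Y = -0*Y = -12*0 = 0)
1/(g(-208, -312) + T(-82)) = 1/((18 - 208 - 312) + 0) = 1/(-502 + 0) = 1/(-502) = -1/502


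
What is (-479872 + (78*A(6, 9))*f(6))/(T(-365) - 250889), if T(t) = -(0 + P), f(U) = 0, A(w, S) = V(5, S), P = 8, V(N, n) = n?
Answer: 479872/250897 ≈ 1.9126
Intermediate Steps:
A(w, S) = S
T(t) = -8 (T(t) = -(0 + 8) = -1*8 = -8)
(-479872 + (78*A(6, 9))*f(6))/(T(-365) - 250889) = (-479872 + (78*9)*0)/(-8 - 250889) = (-479872 + 702*0)/(-250897) = (-479872 + 0)*(-1/250897) = -479872*(-1/250897) = 479872/250897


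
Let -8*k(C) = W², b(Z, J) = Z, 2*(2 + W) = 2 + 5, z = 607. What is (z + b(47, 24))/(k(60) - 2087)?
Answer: -20928/66793 ≈ -0.31333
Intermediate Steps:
W = 3/2 (W = -2 + (2 + 5)/2 = -2 + (½)*7 = -2 + 7/2 = 3/2 ≈ 1.5000)
k(C) = -9/32 (k(C) = -(3/2)²/8 = -⅛*9/4 = -9/32)
(z + b(47, 24))/(k(60) - 2087) = (607 + 47)/(-9/32 - 2087) = 654/(-66793/32) = 654*(-32/66793) = -20928/66793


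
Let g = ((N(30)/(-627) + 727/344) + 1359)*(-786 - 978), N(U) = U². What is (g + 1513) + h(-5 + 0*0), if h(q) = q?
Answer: -43083029695/17974 ≈ -2.3970e+6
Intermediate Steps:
g = -43110134487/17974 (g = ((30²/(-627) + 727/344) + 1359)*(-786 - 978) = ((900*(-1/627) + 727*(1/344)) + 1359)*(-1764) = ((-300/209 + 727/344) + 1359)*(-1764) = (48743/71896 + 1359)*(-1764) = (97755407/71896)*(-1764) = -43110134487/17974 ≈ -2.3985e+6)
(g + 1513) + h(-5 + 0*0) = (-43110134487/17974 + 1513) + (-5 + 0*0) = -43082939825/17974 + (-5 + 0) = -43082939825/17974 - 5 = -43083029695/17974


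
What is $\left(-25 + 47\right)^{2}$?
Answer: $484$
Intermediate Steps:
$\left(-25 + 47\right)^{2} = 22^{2} = 484$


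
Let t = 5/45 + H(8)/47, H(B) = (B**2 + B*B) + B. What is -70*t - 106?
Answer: -133808/423 ≈ -316.33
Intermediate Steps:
H(B) = B + 2*B**2 (H(B) = (B**2 + B**2) + B = 2*B**2 + B = B + 2*B**2)
t = 1271/423 (t = 5/45 + (8*(1 + 2*8))/47 = 5*(1/45) + (8*(1 + 16))*(1/47) = 1/9 + (8*17)*(1/47) = 1/9 + 136*(1/47) = 1/9 + 136/47 = 1271/423 ≈ 3.0047)
-70*t - 106 = -70*1271/423 - 106 = -88970/423 - 106 = -133808/423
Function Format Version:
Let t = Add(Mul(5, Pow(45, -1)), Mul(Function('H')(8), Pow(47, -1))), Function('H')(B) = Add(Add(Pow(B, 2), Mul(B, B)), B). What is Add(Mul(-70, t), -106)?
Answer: Rational(-133808, 423) ≈ -316.33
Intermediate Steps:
Function('H')(B) = Add(B, Mul(2, Pow(B, 2))) (Function('H')(B) = Add(Add(Pow(B, 2), Pow(B, 2)), B) = Add(Mul(2, Pow(B, 2)), B) = Add(B, Mul(2, Pow(B, 2))))
t = Rational(1271, 423) (t = Add(Mul(5, Pow(45, -1)), Mul(Mul(8, Add(1, Mul(2, 8))), Pow(47, -1))) = Add(Mul(5, Rational(1, 45)), Mul(Mul(8, Add(1, 16)), Rational(1, 47))) = Add(Rational(1, 9), Mul(Mul(8, 17), Rational(1, 47))) = Add(Rational(1, 9), Mul(136, Rational(1, 47))) = Add(Rational(1, 9), Rational(136, 47)) = Rational(1271, 423) ≈ 3.0047)
Add(Mul(-70, t), -106) = Add(Mul(-70, Rational(1271, 423)), -106) = Add(Rational(-88970, 423), -106) = Rational(-133808, 423)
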